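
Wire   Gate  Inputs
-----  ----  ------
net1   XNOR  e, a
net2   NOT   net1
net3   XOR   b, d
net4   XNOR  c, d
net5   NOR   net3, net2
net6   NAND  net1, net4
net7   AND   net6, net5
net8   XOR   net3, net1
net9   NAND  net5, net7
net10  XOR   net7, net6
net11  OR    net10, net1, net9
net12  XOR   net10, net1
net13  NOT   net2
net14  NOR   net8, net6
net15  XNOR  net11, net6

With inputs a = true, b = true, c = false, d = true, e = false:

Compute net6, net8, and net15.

net1 = e XNOR a = false XNOR true = false
net2 = NOT net1 = NOT false = true
net3 = b XOR d = true XOR true = false
net4 = c XNOR d = false XNOR true = false
net5 = net3 NOR net2 = false NOR true = false
net6 = net1 NAND net4 = false NAND false = true
net7 = net6 AND net5 = true AND false = false
net8 = net3 XOR net1 = false XOR false = false
net9 = net5 NAND net7 = false NAND false = true
net10 = net7 XOR net6 = false XOR true = true
net11 = net10 OR net1 OR net9 = true OR false OR true = true
net15 = net11 XNOR net6 = true XNOR true = true

net6 = true, net8 = false, net15 = true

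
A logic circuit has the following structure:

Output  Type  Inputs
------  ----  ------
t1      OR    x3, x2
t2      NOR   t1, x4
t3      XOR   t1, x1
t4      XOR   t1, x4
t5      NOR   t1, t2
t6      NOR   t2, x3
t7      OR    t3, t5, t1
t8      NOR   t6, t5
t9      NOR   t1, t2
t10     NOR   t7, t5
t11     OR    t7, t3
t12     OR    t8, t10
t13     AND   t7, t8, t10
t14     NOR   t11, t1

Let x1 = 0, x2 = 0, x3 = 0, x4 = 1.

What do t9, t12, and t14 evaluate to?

t1 = x3 OR x2 = 0 OR 0 = 0
t2 = t1 NOR x4 = 0 NOR 1 = 0
t3 = t1 XOR x1 = 0 XOR 0 = 0
t5 = t1 NOR t2 = 0 NOR 0 = 1
t6 = t2 NOR x3 = 0 NOR 0 = 1
t7 = t3 OR t5 OR t1 = 0 OR 1 OR 0 = 1
t8 = t6 NOR t5 = 1 NOR 1 = 0
t9 = t1 NOR t2 = 0 NOR 0 = 1
t10 = t7 NOR t5 = 1 NOR 1 = 0
t11 = t7 OR t3 = 1 OR 0 = 1
t12 = t8 OR t10 = 0 OR 0 = 0
t14 = t11 NOR t1 = 1 NOR 0 = 0

t9 = 1, t12 = 0, t14 = 0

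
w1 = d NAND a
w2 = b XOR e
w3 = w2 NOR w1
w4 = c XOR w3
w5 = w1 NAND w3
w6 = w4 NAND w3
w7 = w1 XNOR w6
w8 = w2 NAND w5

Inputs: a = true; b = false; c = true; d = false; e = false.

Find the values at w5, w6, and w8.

w1 = d NAND a = false NAND true = true
w2 = b XOR e = false XOR false = false
w3 = w2 NOR w1 = false NOR true = false
w4 = c XOR w3 = true XOR false = true
w5 = w1 NAND w3 = true NAND false = true
w6 = w4 NAND w3 = true NAND false = true
w8 = w2 NAND w5 = false NAND true = true

w5 = true; w6 = true; w8 = true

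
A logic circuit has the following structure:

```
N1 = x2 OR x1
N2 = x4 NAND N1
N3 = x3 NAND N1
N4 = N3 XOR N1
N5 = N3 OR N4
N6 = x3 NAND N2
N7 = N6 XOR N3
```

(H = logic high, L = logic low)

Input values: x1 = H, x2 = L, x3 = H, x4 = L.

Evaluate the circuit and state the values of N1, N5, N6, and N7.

N1 = x2 OR x1 = L OR H = H
N2 = x4 NAND N1 = L NAND H = H
N3 = x3 NAND N1 = H NAND H = L
N4 = N3 XOR N1 = L XOR H = H
N5 = N3 OR N4 = L OR H = H
N6 = x3 NAND N2 = H NAND H = L
N7 = N6 XOR N3 = L XOR L = L

N1 = H  N5 = H  N6 = L  N7 = L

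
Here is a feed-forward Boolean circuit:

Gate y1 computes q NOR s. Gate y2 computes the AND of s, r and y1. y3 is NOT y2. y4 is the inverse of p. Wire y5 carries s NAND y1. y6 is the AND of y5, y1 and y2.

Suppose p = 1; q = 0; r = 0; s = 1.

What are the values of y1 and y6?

y1 = q NOR s = 0 NOR 1 = 0
y2 = s AND r AND y1 = 1 AND 0 AND 0 = 0
y5 = s NAND y1 = 1 NAND 0 = 1
y6 = y5 AND y1 AND y2 = 1 AND 0 AND 0 = 0

y1 = 0  y6 = 0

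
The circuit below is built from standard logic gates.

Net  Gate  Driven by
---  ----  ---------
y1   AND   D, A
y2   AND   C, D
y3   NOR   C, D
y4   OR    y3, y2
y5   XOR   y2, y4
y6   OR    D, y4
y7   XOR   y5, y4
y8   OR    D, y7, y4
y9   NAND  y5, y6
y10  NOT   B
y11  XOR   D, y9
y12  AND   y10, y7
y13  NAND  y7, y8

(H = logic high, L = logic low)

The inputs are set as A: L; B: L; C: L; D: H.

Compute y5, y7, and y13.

y2 = C AND D = L AND H = L
y3 = C NOR D = L NOR H = L
y4 = y3 OR y2 = L OR L = L
y5 = y2 XOR y4 = L XOR L = L
y7 = y5 XOR y4 = L XOR L = L
y8 = D OR y7 OR y4 = H OR L OR L = H
y13 = y7 NAND y8 = L NAND H = H

y5 = L; y7 = L; y13 = H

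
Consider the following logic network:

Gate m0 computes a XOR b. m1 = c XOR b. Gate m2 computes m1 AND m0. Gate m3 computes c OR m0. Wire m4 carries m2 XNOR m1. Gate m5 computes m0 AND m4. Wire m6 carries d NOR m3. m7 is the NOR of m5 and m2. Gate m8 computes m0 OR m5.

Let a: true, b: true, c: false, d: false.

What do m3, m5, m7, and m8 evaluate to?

m3 = false; m5 = false; m7 = true; m8 = false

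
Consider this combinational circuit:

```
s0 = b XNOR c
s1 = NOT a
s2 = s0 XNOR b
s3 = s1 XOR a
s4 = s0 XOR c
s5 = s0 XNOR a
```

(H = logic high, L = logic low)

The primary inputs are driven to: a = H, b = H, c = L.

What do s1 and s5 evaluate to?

s0 = b XNOR c = H XNOR L = L
s1 = NOT a = NOT H = L
s5 = s0 XNOR a = L XNOR H = L

s1 = L, s5 = L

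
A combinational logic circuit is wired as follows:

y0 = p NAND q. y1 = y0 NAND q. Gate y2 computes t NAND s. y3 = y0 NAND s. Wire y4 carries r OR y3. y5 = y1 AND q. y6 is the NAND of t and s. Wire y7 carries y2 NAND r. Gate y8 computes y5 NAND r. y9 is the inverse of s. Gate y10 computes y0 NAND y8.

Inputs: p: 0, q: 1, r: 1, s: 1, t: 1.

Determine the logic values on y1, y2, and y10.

y1 = 0, y2 = 0, y10 = 0

y0 = p NAND q = 0 NAND 1 = 1
y1 = y0 NAND q = 1 NAND 1 = 0
y2 = t NAND s = 1 NAND 1 = 0
y5 = y1 AND q = 0 AND 1 = 0
y8 = y5 NAND r = 0 NAND 1 = 1
y10 = y0 NAND y8 = 1 NAND 1 = 0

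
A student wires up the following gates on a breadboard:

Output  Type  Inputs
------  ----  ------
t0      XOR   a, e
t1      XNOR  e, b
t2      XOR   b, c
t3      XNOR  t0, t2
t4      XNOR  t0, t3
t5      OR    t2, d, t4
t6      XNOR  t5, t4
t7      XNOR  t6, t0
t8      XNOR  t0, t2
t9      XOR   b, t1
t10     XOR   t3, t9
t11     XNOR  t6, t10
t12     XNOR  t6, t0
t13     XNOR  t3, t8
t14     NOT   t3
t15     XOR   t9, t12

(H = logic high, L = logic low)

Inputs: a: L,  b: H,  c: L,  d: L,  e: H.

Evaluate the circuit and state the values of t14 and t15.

t14 = L  t15 = H

t0 = a XOR e = L XOR H = H
t1 = e XNOR b = H XNOR H = H
t2 = b XOR c = H XOR L = H
t3 = t0 XNOR t2 = H XNOR H = H
t4 = t0 XNOR t3 = H XNOR H = H
t5 = t2 OR d OR t4 = H OR L OR H = H
t6 = t5 XNOR t4 = H XNOR H = H
t9 = b XOR t1 = H XOR H = L
t12 = t6 XNOR t0 = H XNOR H = H
t14 = NOT t3 = NOT H = L
t15 = t9 XOR t12 = L XOR H = H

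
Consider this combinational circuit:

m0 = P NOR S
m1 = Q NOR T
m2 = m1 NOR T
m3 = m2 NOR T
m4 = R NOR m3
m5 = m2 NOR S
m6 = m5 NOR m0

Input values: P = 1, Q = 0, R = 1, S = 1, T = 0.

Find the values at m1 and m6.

m1 = 1, m6 = 1

m0 = P NOR S = 1 NOR 1 = 0
m1 = Q NOR T = 0 NOR 0 = 1
m2 = m1 NOR T = 1 NOR 0 = 0
m5 = m2 NOR S = 0 NOR 1 = 0
m6 = m5 NOR m0 = 0 NOR 0 = 1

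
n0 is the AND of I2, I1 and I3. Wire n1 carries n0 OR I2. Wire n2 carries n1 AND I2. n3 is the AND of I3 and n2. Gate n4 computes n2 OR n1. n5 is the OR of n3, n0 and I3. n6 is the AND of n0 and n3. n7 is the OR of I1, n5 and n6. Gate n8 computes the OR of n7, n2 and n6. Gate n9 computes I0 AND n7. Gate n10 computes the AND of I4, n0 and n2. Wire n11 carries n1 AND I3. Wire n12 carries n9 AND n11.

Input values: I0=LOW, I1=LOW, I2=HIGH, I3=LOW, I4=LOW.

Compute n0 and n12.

n0 = LOW; n12 = LOW

n0 = I2 AND I1 AND I3 = HIGH AND LOW AND LOW = LOW
n1 = n0 OR I2 = LOW OR HIGH = HIGH
n2 = n1 AND I2 = HIGH AND HIGH = HIGH
n3 = I3 AND n2 = LOW AND HIGH = LOW
n5 = n3 OR n0 OR I3 = LOW OR LOW OR LOW = LOW
n6 = n0 AND n3 = LOW AND LOW = LOW
n7 = I1 OR n5 OR n6 = LOW OR LOW OR LOW = LOW
n9 = I0 AND n7 = LOW AND LOW = LOW
n11 = n1 AND I3 = HIGH AND LOW = LOW
n12 = n9 AND n11 = LOW AND LOW = LOW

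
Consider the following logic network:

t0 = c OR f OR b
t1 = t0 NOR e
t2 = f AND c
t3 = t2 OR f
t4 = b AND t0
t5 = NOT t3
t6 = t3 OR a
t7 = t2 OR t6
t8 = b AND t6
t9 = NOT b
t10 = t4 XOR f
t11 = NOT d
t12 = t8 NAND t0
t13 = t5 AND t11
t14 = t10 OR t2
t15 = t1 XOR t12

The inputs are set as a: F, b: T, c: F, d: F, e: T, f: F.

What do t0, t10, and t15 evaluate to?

t0 = T  t10 = T  t15 = T

t0 = c OR f OR b = F OR F OR T = T
t1 = t0 NOR e = T NOR T = F
t2 = f AND c = F AND F = F
t3 = t2 OR f = F OR F = F
t4 = b AND t0 = T AND T = T
t6 = t3 OR a = F OR F = F
t8 = b AND t6 = T AND F = F
t10 = t4 XOR f = T XOR F = T
t12 = t8 NAND t0 = F NAND T = T
t15 = t1 XOR t12 = F XOR T = T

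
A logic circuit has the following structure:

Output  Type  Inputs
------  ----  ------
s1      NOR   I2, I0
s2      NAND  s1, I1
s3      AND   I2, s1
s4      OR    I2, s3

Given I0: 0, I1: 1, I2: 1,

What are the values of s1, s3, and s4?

s1 = 0, s3 = 0, s4 = 1

s1 = I2 NOR I0 = 1 NOR 0 = 0
s3 = I2 AND s1 = 1 AND 0 = 0
s4 = I2 OR s3 = 1 OR 0 = 1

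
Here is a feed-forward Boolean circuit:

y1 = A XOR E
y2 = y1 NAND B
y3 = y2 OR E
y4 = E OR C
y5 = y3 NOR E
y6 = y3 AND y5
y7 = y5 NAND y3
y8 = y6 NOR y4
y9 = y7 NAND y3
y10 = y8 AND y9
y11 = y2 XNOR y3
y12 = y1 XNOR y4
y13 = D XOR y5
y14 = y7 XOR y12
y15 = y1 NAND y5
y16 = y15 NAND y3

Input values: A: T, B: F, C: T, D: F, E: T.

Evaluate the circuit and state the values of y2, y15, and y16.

y2 = T, y15 = T, y16 = F

y1 = A XOR E = T XOR T = F
y2 = y1 NAND B = F NAND F = T
y3 = y2 OR E = T OR T = T
y5 = y3 NOR E = T NOR T = F
y15 = y1 NAND y5 = F NAND F = T
y16 = y15 NAND y3 = T NAND T = F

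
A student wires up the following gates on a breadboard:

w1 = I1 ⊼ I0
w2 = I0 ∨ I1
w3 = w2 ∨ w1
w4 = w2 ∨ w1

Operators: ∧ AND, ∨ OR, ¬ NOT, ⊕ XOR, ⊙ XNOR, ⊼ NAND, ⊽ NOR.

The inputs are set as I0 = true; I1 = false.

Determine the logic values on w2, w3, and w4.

w2 = true  w3 = true  w4 = true

w1 = I1 NAND I0 = false NAND true = true
w2 = I0 OR I1 = true OR false = true
w3 = w2 OR w1 = true OR true = true
w4 = w2 OR w1 = true OR true = true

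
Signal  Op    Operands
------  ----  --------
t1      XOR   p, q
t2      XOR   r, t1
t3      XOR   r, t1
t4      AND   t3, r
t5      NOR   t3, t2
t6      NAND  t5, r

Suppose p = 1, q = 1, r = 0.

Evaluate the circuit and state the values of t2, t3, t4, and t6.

t2 = 0; t3 = 0; t4 = 0; t6 = 1

t1 = p XOR q = 1 XOR 1 = 0
t2 = r XOR t1 = 0 XOR 0 = 0
t3 = r XOR t1 = 0 XOR 0 = 0
t4 = t3 AND r = 0 AND 0 = 0
t5 = t3 NOR t2 = 0 NOR 0 = 1
t6 = t5 NAND r = 1 NAND 0 = 1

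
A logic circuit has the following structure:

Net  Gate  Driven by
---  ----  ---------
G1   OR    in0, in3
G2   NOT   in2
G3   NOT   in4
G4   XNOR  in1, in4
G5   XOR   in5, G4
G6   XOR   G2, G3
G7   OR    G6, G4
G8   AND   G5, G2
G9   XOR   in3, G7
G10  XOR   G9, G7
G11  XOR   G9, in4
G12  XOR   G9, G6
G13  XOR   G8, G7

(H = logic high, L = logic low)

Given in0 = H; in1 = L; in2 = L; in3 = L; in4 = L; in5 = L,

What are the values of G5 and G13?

G5 = H, G13 = L

G2 = NOT in2 = NOT L = H
G3 = NOT in4 = NOT L = H
G4 = in1 XNOR in4 = L XNOR L = H
G5 = in5 XOR G4 = L XOR H = H
G6 = G2 XOR G3 = H XOR H = L
G7 = G6 OR G4 = L OR H = H
G8 = G5 AND G2 = H AND H = H
G13 = G8 XOR G7 = H XOR H = L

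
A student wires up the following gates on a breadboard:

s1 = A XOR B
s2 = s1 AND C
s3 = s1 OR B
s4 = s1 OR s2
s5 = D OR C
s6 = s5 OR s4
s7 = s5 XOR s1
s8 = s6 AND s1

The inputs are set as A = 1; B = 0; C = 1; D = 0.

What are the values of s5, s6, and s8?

s1 = A XOR B = 1 XOR 0 = 1
s2 = s1 AND C = 1 AND 1 = 1
s4 = s1 OR s2 = 1 OR 1 = 1
s5 = D OR C = 0 OR 1 = 1
s6 = s5 OR s4 = 1 OR 1 = 1
s8 = s6 AND s1 = 1 AND 1 = 1

s5 = 1, s6 = 1, s8 = 1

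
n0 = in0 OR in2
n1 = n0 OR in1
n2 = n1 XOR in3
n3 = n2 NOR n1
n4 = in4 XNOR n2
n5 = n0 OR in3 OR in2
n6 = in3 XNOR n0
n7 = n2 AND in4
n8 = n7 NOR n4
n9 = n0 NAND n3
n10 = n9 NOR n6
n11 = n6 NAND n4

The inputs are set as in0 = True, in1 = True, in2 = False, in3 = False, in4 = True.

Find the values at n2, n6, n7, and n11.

n2 = True; n6 = False; n7 = True; n11 = True

n0 = in0 OR in2 = True OR False = True
n1 = n0 OR in1 = True OR True = True
n2 = n1 XOR in3 = True XOR False = True
n4 = in4 XNOR n2 = True XNOR True = True
n6 = in3 XNOR n0 = False XNOR True = False
n7 = n2 AND in4 = True AND True = True
n11 = n6 NAND n4 = False NAND True = True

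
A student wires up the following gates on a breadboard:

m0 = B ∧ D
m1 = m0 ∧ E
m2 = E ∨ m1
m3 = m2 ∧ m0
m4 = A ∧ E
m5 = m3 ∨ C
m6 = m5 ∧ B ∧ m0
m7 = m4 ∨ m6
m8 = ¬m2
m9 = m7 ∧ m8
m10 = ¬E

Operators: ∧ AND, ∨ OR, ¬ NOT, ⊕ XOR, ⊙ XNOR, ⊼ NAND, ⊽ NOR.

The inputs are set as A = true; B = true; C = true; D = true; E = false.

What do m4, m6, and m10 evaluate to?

m4 = false, m6 = true, m10 = true

m0 = B AND D = true AND true = true
m1 = m0 AND E = true AND false = false
m2 = E OR m1 = false OR false = false
m3 = m2 AND m0 = false AND true = false
m4 = A AND E = true AND false = false
m5 = m3 OR C = false OR true = true
m6 = m5 AND B AND m0 = true AND true AND true = true
m10 = NOT E = NOT false = true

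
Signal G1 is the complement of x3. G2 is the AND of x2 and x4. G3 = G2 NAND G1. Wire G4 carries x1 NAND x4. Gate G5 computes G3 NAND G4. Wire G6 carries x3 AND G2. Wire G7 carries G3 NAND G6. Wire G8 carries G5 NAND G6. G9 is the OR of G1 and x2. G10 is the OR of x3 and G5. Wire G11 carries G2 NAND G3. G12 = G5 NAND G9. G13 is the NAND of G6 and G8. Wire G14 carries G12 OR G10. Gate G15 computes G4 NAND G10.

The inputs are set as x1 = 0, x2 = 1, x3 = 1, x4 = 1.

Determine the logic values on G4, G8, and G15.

G1 = NOT x3 = NOT 1 = 0
G2 = x2 AND x4 = 1 AND 1 = 1
G3 = G2 NAND G1 = 1 NAND 0 = 1
G4 = x1 NAND x4 = 0 NAND 1 = 1
G5 = G3 NAND G4 = 1 NAND 1 = 0
G6 = x3 AND G2 = 1 AND 1 = 1
G8 = G5 NAND G6 = 0 NAND 1 = 1
G10 = x3 OR G5 = 1 OR 0 = 1
G15 = G4 NAND G10 = 1 NAND 1 = 0

G4 = 1  G8 = 1  G15 = 0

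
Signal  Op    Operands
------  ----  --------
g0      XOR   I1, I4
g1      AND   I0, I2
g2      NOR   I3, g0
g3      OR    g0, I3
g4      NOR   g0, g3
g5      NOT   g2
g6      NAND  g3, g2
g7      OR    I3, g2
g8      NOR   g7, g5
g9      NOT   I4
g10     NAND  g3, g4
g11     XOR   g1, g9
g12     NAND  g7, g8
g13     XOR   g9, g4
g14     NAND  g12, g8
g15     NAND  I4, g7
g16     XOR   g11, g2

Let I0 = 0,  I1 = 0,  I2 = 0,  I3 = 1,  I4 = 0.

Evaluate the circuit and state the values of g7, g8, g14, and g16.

g7 = 1, g8 = 0, g14 = 1, g16 = 1

g0 = I1 XOR I4 = 0 XOR 0 = 0
g1 = I0 AND I2 = 0 AND 0 = 0
g2 = I3 NOR g0 = 1 NOR 0 = 0
g5 = NOT g2 = NOT 0 = 1
g7 = I3 OR g2 = 1 OR 0 = 1
g8 = g7 NOR g5 = 1 NOR 1 = 0
g9 = NOT I4 = NOT 0 = 1
g11 = g1 XOR g9 = 0 XOR 1 = 1
g12 = g7 NAND g8 = 1 NAND 0 = 1
g14 = g12 NAND g8 = 1 NAND 0 = 1
g16 = g11 XOR g2 = 1 XOR 0 = 1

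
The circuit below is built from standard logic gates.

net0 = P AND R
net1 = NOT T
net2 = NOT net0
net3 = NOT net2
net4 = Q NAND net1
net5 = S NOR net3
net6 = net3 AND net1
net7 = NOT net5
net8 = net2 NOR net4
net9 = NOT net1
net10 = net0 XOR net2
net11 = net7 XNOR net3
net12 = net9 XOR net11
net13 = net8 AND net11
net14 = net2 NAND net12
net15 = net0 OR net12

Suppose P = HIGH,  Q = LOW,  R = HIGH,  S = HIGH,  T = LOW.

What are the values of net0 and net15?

net0 = P AND R = HIGH AND HIGH = HIGH
net1 = NOT T = NOT LOW = HIGH
net2 = NOT net0 = NOT HIGH = LOW
net3 = NOT net2 = NOT LOW = HIGH
net5 = S NOR net3 = HIGH NOR HIGH = LOW
net7 = NOT net5 = NOT LOW = HIGH
net9 = NOT net1 = NOT HIGH = LOW
net11 = net7 XNOR net3 = HIGH XNOR HIGH = HIGH
net12 = net9 XOR net11 = LOW XOR HIGH = HIGH
net15 = net0 OR net12 = HIGH OR HIGH = HIGH

net0 = HIGH  net15 = HIGH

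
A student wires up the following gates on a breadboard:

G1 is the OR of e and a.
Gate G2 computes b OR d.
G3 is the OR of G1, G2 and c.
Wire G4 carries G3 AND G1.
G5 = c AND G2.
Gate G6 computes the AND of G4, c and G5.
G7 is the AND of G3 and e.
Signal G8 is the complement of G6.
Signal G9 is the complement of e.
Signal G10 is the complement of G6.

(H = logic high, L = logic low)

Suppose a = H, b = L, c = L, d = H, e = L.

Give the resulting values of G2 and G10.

G2 = H  G10 = H

G1 = e OR a = L OR H = H
G2 = b OR d = L OR H = H
G3 = G1 OR G2 OR c = H OR H OR L = H
G4 = G3 AND G1 = H AND H = H
G5 = c AND G2 = L AND H = L
G6 = G4 AND c AND G5 = H AND L AND L = L
G10 = NOT G6 = NOT L = H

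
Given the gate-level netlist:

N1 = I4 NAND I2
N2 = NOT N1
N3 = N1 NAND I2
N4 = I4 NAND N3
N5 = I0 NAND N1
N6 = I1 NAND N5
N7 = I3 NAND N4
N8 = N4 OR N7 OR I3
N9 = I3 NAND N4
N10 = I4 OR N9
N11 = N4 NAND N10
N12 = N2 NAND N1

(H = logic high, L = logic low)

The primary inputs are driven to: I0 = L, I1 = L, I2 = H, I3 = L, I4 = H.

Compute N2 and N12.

N2 = H, N12 = H

N1 = I4 NAND I2 = H NAND H = L
N2 = NOT N1 = NOT L = H
N12 = N2 NAND N1 = H NAND L = H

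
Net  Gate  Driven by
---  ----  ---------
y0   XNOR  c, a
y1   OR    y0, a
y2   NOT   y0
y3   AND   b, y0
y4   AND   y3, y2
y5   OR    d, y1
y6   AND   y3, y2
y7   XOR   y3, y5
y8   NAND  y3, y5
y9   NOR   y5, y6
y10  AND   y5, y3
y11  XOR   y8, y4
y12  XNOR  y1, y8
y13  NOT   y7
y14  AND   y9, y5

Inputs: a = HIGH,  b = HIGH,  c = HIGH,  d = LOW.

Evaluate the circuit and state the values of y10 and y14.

y0 = c XNOR a = HIGH XNOR HIGH = HIGH
y1 = y0 OR a = HIGH OR HIGH = HIGH
y2 = NOT y0 = NOT HIGH = LOW
y3 = b AND y0 = HIGH AND HIGH = HIGH
y5 = d OR y1 = LOW OR HIGH = HIGH
y6 = y3 AND y2 = HIGH AND LOW = LOW
y9 = y5 NOR y6 = HIGH NOR LOW = LOW
y10 = y5 AND y3 = HIGH AND HIGH = HIGH
y14 = y9 AND y5 = LOW AND HIGH = LOW

y10 = HIGH  y14 = LOW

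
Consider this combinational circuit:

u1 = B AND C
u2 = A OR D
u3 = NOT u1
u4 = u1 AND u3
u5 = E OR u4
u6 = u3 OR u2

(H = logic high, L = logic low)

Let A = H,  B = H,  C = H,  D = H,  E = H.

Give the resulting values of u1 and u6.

u1 = H, u6 = H

u1 = B AND C = H AND H = H
u2 = A OR D = H OR H = H
u3 = NOT u1 = NOT H = L
u6 = u3 OR u2 = L OR H = H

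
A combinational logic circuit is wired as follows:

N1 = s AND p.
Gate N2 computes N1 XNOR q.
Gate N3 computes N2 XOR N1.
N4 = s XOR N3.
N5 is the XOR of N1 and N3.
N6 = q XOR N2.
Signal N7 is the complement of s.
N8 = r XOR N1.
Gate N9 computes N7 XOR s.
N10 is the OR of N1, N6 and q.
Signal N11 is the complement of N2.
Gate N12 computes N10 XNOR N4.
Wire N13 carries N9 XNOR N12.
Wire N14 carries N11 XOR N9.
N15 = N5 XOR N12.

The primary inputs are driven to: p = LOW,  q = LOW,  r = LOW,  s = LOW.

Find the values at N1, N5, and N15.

N1 = s AND p = LOW AND LOW = LOW
N2 = N1 XNOR q = LOW XNOR LOW = HIGH
N3 = N2 XOR N1 = HIGH XOR LOW = HIGH
N4 = s XOR N3 = LOW XOR HIGH = HIGH
N5 = N1 XOR N3 = LOW XOR HIGH = HIGH
N6 = q XOR N2 = LOW XOR HIGH = HIGH
N10 = N1 OR N6 OR q = LOW OR HIGH OR LOW = HIGH
N12 = N10 XNOR N4 = HIGH XNOR HIGH = HIGH
N15 = N5 XOR N12 = HIGH XOR HIGH = LOW

N1 = LOW; N5 = HIGH; N15 = LOW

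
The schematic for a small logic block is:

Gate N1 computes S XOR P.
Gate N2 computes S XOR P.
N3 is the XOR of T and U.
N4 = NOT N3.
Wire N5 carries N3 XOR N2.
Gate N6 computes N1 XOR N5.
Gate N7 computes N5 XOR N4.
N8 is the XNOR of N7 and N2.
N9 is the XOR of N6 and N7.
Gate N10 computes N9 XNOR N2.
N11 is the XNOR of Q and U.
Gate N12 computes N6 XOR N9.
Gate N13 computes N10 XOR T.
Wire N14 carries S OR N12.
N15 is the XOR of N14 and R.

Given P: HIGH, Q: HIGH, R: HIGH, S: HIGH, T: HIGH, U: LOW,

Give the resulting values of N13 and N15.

N1 = S XOR P = HIGH XOR HIGH = LOW
N2 = S XOR P = HIGH XOR HIGH = LOW
N3 = T XOR U = HIGH XOR LOW = HIGH
N4 = NOT N3 = NOT HIGH = LOW
N5 = N3 XOR N2 = HIGH XOR LOW = HIGH
N6 = N1 XOR N5 = LOW XOR HIGH = HIGH
N7 = N5 XOR N4 = HIGH XOR LOW = HIGH
N9 = N6 XOR N7 = HIGH XOR HIGH = LOW
N10 = N9 XNOR N2 = LOW XNOR LOW = HIGH
N12 = N6 XOR N9 = HIGH XOR LOW = HIGH
N13 = N10 XOR T = HIGH XOR HIGH = LOW
N14 = S OR N12 = HIGH OR HIGH = HIGH
N15 = N14 XOR R = HIGH XOR HIGH = LOW

N13 = LOW  N15 = LOW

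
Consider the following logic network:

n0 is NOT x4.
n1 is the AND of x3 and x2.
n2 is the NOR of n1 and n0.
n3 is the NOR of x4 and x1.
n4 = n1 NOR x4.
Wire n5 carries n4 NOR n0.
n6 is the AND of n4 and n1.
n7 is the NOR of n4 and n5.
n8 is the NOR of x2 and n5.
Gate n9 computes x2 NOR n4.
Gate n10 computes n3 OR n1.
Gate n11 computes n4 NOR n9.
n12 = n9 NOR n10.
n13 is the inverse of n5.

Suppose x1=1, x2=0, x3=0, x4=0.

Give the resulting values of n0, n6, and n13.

n0 = 1, n6 = 0, n13 = 1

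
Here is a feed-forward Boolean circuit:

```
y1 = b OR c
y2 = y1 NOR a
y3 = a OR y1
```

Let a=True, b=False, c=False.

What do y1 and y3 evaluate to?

y1 = False; y3 = True

y1 = b OR c = False OR False = False
y3 = a OR y1 = True OR False = True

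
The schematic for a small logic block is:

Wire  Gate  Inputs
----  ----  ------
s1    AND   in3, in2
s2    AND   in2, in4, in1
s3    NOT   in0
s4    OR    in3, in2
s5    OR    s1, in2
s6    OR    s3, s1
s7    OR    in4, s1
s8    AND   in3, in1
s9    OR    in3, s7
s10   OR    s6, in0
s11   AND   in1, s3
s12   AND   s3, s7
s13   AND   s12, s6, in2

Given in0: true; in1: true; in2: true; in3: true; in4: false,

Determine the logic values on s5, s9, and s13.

s5 = true, s9 = true, s13 = false

s1 = in3 AND in2 = true AND true = true
s3 = NOT in0 = NOT true = false
s5 = s1 OR in2 = true OR true = true
s6 = s3 OR s1 = false OR true = true
s7 = in4 OR s1 = false OR true = true
s9 = in3 OR s7 = true OR true = true
s12 = s3 AND s7 = false AND true = false
s13 = s12 AND s6 AND in2 = false AND true AND true = false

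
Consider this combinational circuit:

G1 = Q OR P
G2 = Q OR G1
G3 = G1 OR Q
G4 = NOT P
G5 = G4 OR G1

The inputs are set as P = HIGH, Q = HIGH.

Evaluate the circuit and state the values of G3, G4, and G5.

G1 = Q OR P = HIGH OR HIGH = HIGH
G3 = G1 OR Q = HIGH OR HIGH = HIGH
G4 = NOT P = NOT HIGH = LOW
G5 = G4 OR G1 = LOW OR HIGH = HIGH

G3 = HIGH; G4 = LOW; G5 = HIGH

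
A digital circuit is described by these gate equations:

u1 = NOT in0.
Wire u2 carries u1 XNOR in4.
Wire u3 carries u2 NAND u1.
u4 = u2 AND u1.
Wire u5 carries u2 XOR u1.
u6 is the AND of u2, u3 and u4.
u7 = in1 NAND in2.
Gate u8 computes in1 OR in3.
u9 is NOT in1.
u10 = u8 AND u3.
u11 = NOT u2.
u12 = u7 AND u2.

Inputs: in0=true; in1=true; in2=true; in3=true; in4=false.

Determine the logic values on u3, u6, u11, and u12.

u3 = true  u6 = false  u11 = false  u12 = false

u1 = NOT in0 = NOT true = false
u2 = u1 XNOR in4 = false XNOR false = true
u3 = u2 NAND u1 = true NAND false = true
u4 = u2 AND u1 = true AND false = false
u6 = u2 AND u3 AND u4 = true AND true AND false = false
u7 = in1 NAND in2 = true NAND true = false
u11 = NOT u2 = NOT true = false
u12 = u7 AND u2 = false AND true = false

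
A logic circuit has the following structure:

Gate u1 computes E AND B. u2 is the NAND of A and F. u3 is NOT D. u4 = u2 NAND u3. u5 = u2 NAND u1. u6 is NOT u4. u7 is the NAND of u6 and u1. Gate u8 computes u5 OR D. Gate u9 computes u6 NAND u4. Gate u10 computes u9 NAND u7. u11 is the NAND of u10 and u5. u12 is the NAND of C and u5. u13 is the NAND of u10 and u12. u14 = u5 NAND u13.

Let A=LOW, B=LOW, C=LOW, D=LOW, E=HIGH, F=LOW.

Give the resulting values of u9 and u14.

u1 = E AND B = HIGH AND LOW = LOW
u2 = A NAND F = LOW NAND LOW = HIGH
u3 = NOT D = NOT LOW = HIGH
u4 = u2 NAND u3 = HIGH NAND HIGH = LOW
u5 = u2 NAND u1 = HIGH NAND LOW = HIGH
u6 = NOT u4 = NOT LOW = HIGH
u7 = u6 NAND u1 = HIGH NAND LOW = HIGH
u9 = u6 NAND u4 = HIGH NAND LOW = HIGH
u10 = u9 NAND u7 = HIGH NAND HIGH = LOW
u12 = C NAND u5 = LOW NAND HIGH = HIGH
u13 = u10 NAND u12 = LOW NAND HIGH = HIGH
u14 = u5 NAND u13 = HIGH NAND HIGH = LOW

u9 = HIGH  u14 = LOW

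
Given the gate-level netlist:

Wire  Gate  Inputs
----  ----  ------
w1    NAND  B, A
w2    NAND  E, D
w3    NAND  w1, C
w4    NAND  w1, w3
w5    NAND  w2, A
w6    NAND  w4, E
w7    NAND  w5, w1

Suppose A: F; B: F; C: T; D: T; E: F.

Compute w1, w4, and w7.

w1 = T  w4 = T  w7 = F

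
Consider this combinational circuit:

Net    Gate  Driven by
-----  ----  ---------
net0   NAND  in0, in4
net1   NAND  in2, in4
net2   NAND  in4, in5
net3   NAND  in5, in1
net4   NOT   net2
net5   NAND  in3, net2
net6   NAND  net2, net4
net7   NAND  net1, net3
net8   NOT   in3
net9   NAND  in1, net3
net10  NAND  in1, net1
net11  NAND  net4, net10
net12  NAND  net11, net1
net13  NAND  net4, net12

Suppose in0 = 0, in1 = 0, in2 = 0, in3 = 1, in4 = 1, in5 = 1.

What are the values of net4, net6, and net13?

net1 = in2 NAND in4 = 0 NAND 1 = 1
net2 = in4 NAND in5 = 1 NAND 1 = 0
net4 = NOT net2 = NOT 0 = 1
net6 = net2 NAND net4 = 0 NAND 1 = 1
net10 = in1 NAND net1 = 0 NAND 1 = 1
net11 = net4 NAND net10 = 1 NAND 1 = 0
net12 = net11 NAND net1 = 0 NAND 1 = 1
net13 = net4 NAND net12 = 1 NAND 1 = 0

net4 = 1, net6 = 1, net13 = 0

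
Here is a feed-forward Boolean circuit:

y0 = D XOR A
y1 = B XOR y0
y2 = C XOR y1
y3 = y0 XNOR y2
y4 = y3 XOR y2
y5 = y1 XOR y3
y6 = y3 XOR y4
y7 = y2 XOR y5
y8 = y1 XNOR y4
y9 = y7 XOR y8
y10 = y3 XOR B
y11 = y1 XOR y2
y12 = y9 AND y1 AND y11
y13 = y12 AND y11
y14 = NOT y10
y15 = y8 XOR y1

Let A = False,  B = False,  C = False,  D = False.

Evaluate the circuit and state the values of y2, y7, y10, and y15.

y2 = False, y7 = True, y10 = True, y15 = False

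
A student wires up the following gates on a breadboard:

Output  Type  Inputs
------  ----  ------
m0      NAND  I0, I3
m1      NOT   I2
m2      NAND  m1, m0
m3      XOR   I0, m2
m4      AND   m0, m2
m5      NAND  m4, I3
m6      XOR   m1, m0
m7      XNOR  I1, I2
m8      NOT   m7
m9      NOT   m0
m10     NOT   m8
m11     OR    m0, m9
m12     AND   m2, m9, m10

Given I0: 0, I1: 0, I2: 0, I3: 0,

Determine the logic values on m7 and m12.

m0 = I0 NAND I3 = 0 NAND 0 = 1
m1 = NOT I2 = NOT 0 = 1
m2 = m1 NAND m0 = 1 NAND 1 = 0
m7 = I1 XNOR I2 = 0 XNOR 0 = 1
m8 = NOT m7 = NOT 1 = 0
m9 = NOT m0 = NOT 1 = 0
m10 = NOT m8 = NOT 0 = 1
m12 = m2 AND m9 AND m10 = 0 AND 0 AND 1 = 0

m7 = 1  m12 = 0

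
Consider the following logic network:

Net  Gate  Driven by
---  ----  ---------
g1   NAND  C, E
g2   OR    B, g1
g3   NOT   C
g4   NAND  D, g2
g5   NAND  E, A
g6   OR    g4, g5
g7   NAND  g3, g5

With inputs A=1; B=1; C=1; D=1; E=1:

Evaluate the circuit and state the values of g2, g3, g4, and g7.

g2 = 1; g3 = 0; g4 = 0; g7 = 1

g1 = C NAND E = 1 NAND 1 = 0
g2 = B OR g1 = 1 OR 0 = 1
g3 = NOT C = NOT 1 = 0
g4 = D NAND g2 = 1 NAND 1 = 0
g5 = E NAND A = 1 NAND 1 = 0
g7 = g3 NAND g5 = 0 NAND 0 = 1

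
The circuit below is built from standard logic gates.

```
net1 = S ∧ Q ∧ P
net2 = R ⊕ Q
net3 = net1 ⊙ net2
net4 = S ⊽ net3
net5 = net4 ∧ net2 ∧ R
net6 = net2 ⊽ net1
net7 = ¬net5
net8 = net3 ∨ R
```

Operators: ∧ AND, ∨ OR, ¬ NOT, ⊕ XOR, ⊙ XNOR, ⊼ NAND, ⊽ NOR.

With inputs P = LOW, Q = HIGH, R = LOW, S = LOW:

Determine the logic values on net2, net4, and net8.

net2 = HIGH, net4 = HIGH, net8 = LOW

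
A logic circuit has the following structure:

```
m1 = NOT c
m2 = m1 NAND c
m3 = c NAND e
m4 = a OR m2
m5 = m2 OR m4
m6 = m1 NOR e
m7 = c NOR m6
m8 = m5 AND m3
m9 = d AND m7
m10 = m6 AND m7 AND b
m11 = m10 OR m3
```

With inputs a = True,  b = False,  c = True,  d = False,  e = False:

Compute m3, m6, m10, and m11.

m1 = NOT c = NOT True = False
m3 = c NAND e = True NAND False = True
m6 = m1 NOR e = False NOR False = True
m7 = c NOR m6 = True NOR True = False
m10 = m6 AND m7 AND b = True AND False AND False = False
m11 = m10 OR m3 = False OR True = True

m3 = True  m6 = True  m10 = False  m11 = True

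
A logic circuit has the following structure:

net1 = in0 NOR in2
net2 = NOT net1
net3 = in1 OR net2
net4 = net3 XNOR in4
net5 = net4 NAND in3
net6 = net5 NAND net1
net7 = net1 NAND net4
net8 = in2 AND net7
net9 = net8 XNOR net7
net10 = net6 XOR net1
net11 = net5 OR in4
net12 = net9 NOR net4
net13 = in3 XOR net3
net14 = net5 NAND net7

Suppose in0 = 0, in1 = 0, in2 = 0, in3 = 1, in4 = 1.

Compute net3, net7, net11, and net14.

net3 = 0, net7 = 1, net11 = 1, net14 = 0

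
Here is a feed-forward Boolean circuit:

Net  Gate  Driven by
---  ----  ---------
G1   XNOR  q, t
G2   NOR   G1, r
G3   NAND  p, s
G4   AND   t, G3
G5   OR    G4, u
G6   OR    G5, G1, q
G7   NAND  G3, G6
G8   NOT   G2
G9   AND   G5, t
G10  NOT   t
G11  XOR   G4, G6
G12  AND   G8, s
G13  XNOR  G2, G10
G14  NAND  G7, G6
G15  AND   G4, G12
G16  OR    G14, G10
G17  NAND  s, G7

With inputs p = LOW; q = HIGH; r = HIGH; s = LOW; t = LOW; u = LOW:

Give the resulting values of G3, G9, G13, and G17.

G1 = q XNOR t = HIGH XNOR LOW = LOW
G2 = G1 NOR r = LOW NOR HIGH = LOW
G3 = p NAND s = LOW NAND LOW = HIGH
G4 = t AND G3 = LOW AND HIGH = LOW
G5 = G4 OR u = LOW OR LOW = LOW
G6 = G5 OR G1 OR q = LOW OR LOW OR HIGH = HIGH
G7 = G3 NAND G6 = HIGH NAND HIGH = LOW
G9 = G5 AND t = LOW AND LOW = LOW
G10 = NOT t = NOT LOW = HIGH
G13 = G2 XNOR G10 = LOW XNOR HIGH = LOW
G17 = s NAND G7 = LOW NAND LOW = HIGH

G3 = HIGH, G9 = LOW, G13 = LOW, G17 = HIGH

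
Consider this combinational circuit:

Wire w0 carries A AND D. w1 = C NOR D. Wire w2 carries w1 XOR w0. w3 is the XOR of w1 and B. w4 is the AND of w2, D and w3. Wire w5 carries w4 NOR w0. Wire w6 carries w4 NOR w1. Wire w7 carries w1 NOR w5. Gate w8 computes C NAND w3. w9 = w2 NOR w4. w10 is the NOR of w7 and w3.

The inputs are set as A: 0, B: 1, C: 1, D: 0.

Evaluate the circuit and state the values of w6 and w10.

w6 = 1, w10 = 0

w0 = A AND D = 0 AND 0 = 0
w1 = C NOR D = 1 NOR 0 = 0
w2 = w1 XOR w0 = 0 XOR 0 = 0
w3 = w1 XOR B = 0 XOR 1 = 1
w4 = w2 AND D AND w3 = 0 AND 0 AND 1 = 0
w5 = w4 NOR w0 = 0 NOR 0 = 1
w6 = w4 NOR w1 = 0 NOR 0 = 1
w7 = w1 NOR w5 = 0 NOR 1 = 0
w10 = w7 NOR w3 = 0 NOR 1 = 0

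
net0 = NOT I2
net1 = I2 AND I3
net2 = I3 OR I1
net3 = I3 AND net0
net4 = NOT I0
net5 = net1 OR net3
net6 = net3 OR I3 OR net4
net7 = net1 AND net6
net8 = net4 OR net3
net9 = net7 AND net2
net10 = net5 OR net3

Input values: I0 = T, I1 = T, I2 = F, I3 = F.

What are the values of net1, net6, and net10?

net1 = F, net6 = F, net10 = F

net0 = NOT I2 = NOT F = T
net1 = I2 AND I3 = F AND F = F
net3 = I3 AND net0 = F AND T = F
net4 = NOT I0 = NOT T = F
net5 = net1 OR net3 = F OR F = F
net6 = net3 OR I3 OR net4 = F OR F OR F = F
net10 = net5 OR net3 = F OR F = F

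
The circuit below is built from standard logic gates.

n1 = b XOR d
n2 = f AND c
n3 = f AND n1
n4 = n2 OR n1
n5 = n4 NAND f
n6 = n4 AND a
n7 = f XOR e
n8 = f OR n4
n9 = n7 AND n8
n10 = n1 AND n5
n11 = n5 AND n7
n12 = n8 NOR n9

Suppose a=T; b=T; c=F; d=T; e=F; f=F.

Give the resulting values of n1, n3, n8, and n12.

n1 = b XOR d = T XOR T = F
n2 = f AND c = F AND F = F
n3 = f AND n1 = F AND F = F
n4 = n2 OR n1 = F OR F = F
n7 = f XOR e = F XOR F = F
n8 = f OR n4 = F OR F = F
n9 = n7 AND n8 = F AND F = F
n12 = n8 NOR n9 = F NOR F = T

n1 = F; n3 = F; n8 = F; n12 = T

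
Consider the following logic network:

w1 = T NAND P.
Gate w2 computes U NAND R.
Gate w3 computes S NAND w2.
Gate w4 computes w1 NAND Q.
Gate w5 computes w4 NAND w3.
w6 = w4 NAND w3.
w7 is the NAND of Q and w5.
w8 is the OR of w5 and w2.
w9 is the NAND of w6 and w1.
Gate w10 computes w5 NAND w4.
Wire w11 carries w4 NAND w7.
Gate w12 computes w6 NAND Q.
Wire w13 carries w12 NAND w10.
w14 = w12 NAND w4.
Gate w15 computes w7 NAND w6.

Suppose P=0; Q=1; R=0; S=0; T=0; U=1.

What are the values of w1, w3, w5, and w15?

w1 = 1  w3 = 1  w5 = 1  w15 = 1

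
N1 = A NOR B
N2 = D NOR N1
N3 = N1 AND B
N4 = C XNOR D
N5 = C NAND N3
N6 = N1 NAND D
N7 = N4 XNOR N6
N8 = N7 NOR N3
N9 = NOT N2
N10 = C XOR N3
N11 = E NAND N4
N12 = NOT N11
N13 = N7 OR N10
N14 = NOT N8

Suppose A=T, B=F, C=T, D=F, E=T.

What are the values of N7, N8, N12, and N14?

N7 = F; N8 = T; N12 = F; N14 = F

N1 = A NOR B = T NOR F = F
N3 = N1 AND B = F AND F = F
N4 = C XNOR D = T XNOR F = F
N6 = N1 NAND D = F NAND F = T
N7 = N4 XNOR N6 = F XNOR T = F
N8 = N7 NOR N3 = F NOR F = T
N11 = E NAND N4 = T NAND F = T
N12 = NOT N11 = NOT T = F
N14 = NOT N8 = NOT T = F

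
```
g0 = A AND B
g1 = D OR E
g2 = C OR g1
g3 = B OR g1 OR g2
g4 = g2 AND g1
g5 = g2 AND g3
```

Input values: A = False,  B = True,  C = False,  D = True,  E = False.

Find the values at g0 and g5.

g0 = A AND B = False AND True = False
g1 = D OR E = True OR False = True
g2 = C OR g1 = False OR True = True
g3 = B OR g1 OR g2 = True OR True OR True = True
g5 = g2 AND g3 = True AND True = True

g0 = False, g5 = True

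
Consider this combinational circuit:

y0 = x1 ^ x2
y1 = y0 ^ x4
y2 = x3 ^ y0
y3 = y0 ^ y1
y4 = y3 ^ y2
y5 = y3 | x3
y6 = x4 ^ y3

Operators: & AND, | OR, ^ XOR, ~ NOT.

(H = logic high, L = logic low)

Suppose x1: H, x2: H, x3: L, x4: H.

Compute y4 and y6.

y4 = H  y6 = L

y0 = x1 XOR x2 = H XOR H = L
y1 = y0 XOR x4 = L XOR H = H
y2 = x3 XOR y0 = L XOR L = L
y3 = y0 XOR y1 = L XOR H = H
y4 = y3 XOR y2 = H XOR L = H
y6 = x4 XOR y3 = H XOR H = L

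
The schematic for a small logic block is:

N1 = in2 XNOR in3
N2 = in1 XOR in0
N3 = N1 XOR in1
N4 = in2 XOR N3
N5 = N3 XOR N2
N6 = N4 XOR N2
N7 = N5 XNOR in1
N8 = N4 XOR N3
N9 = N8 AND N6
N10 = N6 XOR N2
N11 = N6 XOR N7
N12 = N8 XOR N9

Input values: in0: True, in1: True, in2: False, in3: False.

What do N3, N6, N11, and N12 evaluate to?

N3 = False  N6 = False  N11 = False  N12 = False

N1 = in2 XNOR in3 = False XNOR False = True
N2 = in1 XOR in0 = True XOR True = False
N3 = N1 XOR in1 = True XOR True = False
N4 = in2 XOR N3 = False XOR False = False
N5 = N3 XOR N2 = False XOR False = False
N6 = N4 XOR N2 = False XOR False = False
N7 = N5 XNOR in1 = False XNOR True = False
N8 = N4 XOR N3 = False XOR False = False
N9 = N8 AND N6 = False AND False = False
N11 = N6 XOR N7 = False XOR False = False
N12 = N8 XOR N9 = False XOR False = False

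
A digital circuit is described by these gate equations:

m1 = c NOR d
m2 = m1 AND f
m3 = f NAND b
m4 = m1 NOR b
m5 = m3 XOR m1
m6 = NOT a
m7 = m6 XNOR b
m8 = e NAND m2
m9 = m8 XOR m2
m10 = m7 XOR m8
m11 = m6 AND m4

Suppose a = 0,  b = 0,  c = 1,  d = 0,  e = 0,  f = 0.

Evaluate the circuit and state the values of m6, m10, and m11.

m1 = c NOR d = 1 NOR 0 = 0
m2 = m1 AND f = 0 AND 0 = 0
m4 = m1 NOR b = 0 NOR 0 = 1
m6 = NOT a = NOT 0 = 1
m7 = m6 XNOR b = 1 XNOR 0 = 0
m8 = e NAND m2 = 0 NAND 0 = 1
m10 = m7 XOR m8 = 0 XOR 1 = 1
m11 = m6 AND m4 = 1 AND 1 = 1

m6 = 1, m10 = 1, m11 = 1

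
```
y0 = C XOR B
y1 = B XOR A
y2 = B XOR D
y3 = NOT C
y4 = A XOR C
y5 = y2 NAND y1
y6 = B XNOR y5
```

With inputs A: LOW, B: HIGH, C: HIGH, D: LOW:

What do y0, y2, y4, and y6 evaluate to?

y0 = C XOR B = HIGH XOR HIGH = LOW
y1 = B XOR A = HIGH XOR LOW = HIGH
y2 = B XOR D = HIGH XOR LOW = HIGH
y4 = A XOR C = LOW XOR HIGH = HIGH
y5 = y2 NAND y1 = HIGH NAND HIGH = LOW
y6 = B XNOR y5 = HIGH XNOR LOW = LOW

y0 = LOW; y2 = HIGH; y4 = HIGH; y6 = LOW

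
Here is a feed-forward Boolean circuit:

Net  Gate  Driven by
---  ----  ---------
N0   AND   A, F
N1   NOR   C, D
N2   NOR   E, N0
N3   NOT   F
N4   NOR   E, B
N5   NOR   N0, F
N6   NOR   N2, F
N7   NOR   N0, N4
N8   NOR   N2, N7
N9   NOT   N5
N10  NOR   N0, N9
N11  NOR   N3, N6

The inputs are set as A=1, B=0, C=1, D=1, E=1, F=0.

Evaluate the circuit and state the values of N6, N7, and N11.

N0 = A AND F = 1 AND 0 = 0
N2 = E NOR N0 = 1 NOR 0 = 0
N3 = NOT F = NOT 0 = 1
N4 = E NOR B = 1 NOR 0 = 0
N6 = N2 NOR F = 0 NOR 0 = 1
N7 = N0 NOR N4 = 0 NOR 0 = 1
N11 = N3 NOR N6 = 1 NOR 1 = 0

N6 = 1, N7 = 1, N11 = 0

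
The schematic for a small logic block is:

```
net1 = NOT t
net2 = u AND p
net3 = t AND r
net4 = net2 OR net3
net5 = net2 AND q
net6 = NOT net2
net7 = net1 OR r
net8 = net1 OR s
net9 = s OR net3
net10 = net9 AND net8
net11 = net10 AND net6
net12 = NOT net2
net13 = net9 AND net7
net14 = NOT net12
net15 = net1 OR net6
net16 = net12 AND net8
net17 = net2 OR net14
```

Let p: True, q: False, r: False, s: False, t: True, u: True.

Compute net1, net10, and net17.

net1 = NOT t = NOT True = False
net2 = u AND p = True AND True = True
net3 = t AND r = True AND False = False
net8 = net1 OR s = False OR False = False
net9 = s OR net3 = False OR False = False
net10 = net9 AND net8 = False AND False = False
net12 = NOT net2 = NOT True = False
net14 = NOT net12 = NOT False = True
net17 = net2 OR net14 = True OR True = True

net1 = False; net10 = False; net17 = True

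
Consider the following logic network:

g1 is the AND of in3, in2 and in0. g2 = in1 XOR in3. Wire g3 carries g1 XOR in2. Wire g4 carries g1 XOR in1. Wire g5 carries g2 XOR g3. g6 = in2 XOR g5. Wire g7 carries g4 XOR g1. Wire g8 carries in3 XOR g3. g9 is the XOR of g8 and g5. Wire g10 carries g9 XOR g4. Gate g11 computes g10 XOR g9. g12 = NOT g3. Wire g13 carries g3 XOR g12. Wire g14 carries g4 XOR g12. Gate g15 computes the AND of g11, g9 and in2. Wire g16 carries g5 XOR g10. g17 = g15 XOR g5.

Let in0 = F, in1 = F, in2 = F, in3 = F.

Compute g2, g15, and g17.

g1 = in3 AND in2 AND in0 = F AND F AND F = F
g2 = in1 XOR in3 = F XOR F = F
g3 = g1 XOR in2 = F XOR F = F
g4 = g1 XOR in1 = F XOR F = F
g5 = g2 XOR g3 = F XOR F = F
g8 = in3 XOR g3 = F XOR F = F
g9 = g8 XOR g5 = F XOR F = F
g10 = g9 XOR g4 = F XOR F = F
g11 = g10 XOR g9 = F XOR F = F
g15 = g11 AND g9 AND in2 = F AND F AND F = F
g17 = g15 XOR g5 = F XOR F = F

g2 = F; g15 = F; g17 = F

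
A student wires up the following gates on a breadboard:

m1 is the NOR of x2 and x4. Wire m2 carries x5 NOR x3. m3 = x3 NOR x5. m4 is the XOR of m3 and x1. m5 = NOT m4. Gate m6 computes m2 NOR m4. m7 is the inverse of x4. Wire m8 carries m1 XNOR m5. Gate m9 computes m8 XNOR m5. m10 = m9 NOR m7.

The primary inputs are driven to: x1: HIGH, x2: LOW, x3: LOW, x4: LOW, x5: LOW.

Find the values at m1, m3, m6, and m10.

m1 = HIGH; m3 = HIGH; m6 = LOW; m10 = LOW

m1 = x2 NOR x4 = LOW NOR LOW = HIGH
m2 = x5 NOR x3 = LOW NOR LOW = HIGH
m3 = x3 NOR x5 = LOW NOR LOW = HIGH
m4 = m3 XOR x1 = HIGH XOR HIGH = LOW
m5 = NOT m4 = NOT LOW = HIGH
m6 = m2 NOR m4 = HIGH NOR LOW = LOW
m7 = NOT x4 = NOT LOW = HIGH
m8 = m1 XNOR m5 = HIGH XNOR HIGH = HIGH
m9 = m8 XNOR m5 = HIGH XNOR HIGH = HIGH
m10 = m9 NOR m7 = HIGH NOR HIGH = LOW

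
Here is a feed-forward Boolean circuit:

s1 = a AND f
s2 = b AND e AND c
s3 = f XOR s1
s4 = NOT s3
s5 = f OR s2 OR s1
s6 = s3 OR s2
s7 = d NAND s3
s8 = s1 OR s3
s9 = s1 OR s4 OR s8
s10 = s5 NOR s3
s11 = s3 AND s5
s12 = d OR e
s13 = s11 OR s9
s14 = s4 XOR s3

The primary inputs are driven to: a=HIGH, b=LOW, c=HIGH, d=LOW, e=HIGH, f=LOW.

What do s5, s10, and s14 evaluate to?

s5 = LOW, s10 = HIGH, s14 = HIGH

s1 = a AND f = HIGH AND LOW = LOW
s2 = b AND e AND c = LOW AND HIGH AND HIGH = LOW
s3 = f XOR s1 = LOW XOR LOW = LOW
s4 = NOT s3 = NOT LOW = HIGH
s5 = f OR s2 OR s1 = LOW OR LOW OR LOW = LOW
s10 = s5 NOR s3 = LOW NOR LOW = HIGH
s14 = s4 XOR s3 = HIGH XOR LOW = HIGH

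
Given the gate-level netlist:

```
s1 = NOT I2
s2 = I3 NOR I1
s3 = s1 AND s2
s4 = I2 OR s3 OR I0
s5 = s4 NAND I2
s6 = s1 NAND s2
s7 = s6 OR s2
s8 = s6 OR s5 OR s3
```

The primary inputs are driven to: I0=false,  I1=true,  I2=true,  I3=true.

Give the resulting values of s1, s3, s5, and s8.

s1 = NOT I2 = NOT true = false
s2 = I3 NOR I1 = true NOR true = false
s3 = s1 AND s2 = false AND false = false
s4 = I2 OR s3 OR I0 = true OR false OR false = true
s5 = s4 NAND I2 = true NAND true = false
s6 = s1 NAND s2 = false NAND false = true
s8 = s6 OR s5 OR s3 = true OR false OR false = true

s1 = false, s3 = false, s5 = false, s8 = true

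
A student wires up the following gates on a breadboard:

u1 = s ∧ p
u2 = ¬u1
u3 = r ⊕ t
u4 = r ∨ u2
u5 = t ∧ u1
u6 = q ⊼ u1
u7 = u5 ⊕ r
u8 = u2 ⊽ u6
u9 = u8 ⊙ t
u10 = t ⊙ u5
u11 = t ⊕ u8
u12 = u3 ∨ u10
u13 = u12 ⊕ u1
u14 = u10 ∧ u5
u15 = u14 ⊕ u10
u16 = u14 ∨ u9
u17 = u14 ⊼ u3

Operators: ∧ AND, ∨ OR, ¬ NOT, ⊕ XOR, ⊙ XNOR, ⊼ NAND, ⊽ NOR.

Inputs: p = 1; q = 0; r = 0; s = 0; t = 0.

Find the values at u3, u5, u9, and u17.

u1 = s AND p = 0 AND 1 = 0
u2 = NOT u1 = NOT 0 = 1
u3 = r XOR t = 0 XOR 0 = 0
u5 = t AND u1 = 0 AND 0 = 0
u6 = q NAND u1 = 0 NAND 0 = 1
u8 = u2 NOR u6 = 1 NOR 1 = 0
u9 = u8 XNOR t = 0 XNOR 0 = 1
u10 = t XNOR u5 = 0 XNOR 0 = 1
u14 = u10 AND u5 = 1 AND 0 = 0
u17 = u14 NAND u3 = 0 NAND 0 = 1

u3 = 0, u5 = 0, u9 = 1, u17 = 1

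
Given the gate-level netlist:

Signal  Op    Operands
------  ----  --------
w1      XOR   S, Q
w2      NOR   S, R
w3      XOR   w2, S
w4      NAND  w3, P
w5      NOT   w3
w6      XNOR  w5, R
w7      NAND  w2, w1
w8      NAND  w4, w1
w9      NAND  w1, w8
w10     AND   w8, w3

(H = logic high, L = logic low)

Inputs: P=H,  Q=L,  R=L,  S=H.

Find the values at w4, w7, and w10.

w1 = S XOR Q = H XOR L = H
w2 = S NOR R = H NOR L = L
w3 = w2 XOR S = L XOR H = H
w4 = w3 NAND P = H NAND H = L
w7 = w2 NAND w1 = L NAND H = H
w8 = w4 NAND w1 = L NAND H = H
w10 = w8 AND w3 = H AND H = H

w4 = L; w7 = H; w10 = H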